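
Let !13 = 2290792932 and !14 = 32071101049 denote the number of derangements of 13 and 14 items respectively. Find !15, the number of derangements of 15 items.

481066515734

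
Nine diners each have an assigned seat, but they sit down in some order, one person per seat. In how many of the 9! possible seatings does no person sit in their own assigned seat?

133496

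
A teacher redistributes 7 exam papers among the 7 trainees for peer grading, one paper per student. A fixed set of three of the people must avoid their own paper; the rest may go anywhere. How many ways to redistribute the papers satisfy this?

3216

Inclusion-exclusion on the 3 forbidden self-matches:
Σ_{j=0}^{3} (-1)^j C(3,j)(7-j)!
= C(3,0)·7! - C(3,1)·6! + C(3,2)·5! - C(3,3)·4!
= 5040 - 2160 + 360 - 24
= 3216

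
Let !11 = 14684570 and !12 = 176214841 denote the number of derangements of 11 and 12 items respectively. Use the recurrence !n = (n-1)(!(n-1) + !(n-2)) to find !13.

!13 = (13-1)·(!12 + !11) = 12·(176214841 + 14684570) = 12·190899411 = 2290792932.

2290792932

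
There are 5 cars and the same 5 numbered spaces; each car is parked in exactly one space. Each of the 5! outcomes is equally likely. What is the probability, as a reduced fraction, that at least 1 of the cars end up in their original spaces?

19/30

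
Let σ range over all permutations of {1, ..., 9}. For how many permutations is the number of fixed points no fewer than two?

95887

# with exactly i fixed is C(9,i)·!(9-i); sum over i=2..9:
  i=2: C(9,2)·!7 = 36·1854 = 66744
  i=3: C(9,3)·!6 = 84·265 = 22260
  i=4: C(9,4)·!5 = 126·44 = 5544
  i=5: C(9,5)·!4 = 126·9 = 1134
  i=6: C(9,6)·!3 = 84·2 = 168
  i=7: C(9,7)·!2 = 36·1 = 36
  i=8: C(9,8)·!1 = 9·0 = 0
  i=9: C(9,9)·!0 = 1·1 = 1
Total = 95887.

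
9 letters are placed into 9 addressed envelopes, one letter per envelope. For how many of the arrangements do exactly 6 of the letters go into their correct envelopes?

168

Choose which 6 of the 9 are fixed: C(9,6) = 84.
The other 3 form a derangement: !3 = 2.
Total: 84 × 2 = 168.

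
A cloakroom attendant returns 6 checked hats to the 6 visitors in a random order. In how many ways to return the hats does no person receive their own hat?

265

By inclusion-exclusion, !6 = Σ (-1)^k · 6!/k! for k=0..6
= 6! - 6!/1! + 6!/2! - 6!/3! + 6!/4! - 6!/5! + 6!/6!
= 720 - 720 + 360 - 120 + 30 - 6 + 1
= 265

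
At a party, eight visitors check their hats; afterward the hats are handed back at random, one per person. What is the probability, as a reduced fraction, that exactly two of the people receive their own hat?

53/288

Favorable outcomes: C(8,2)·!6 = 28·265 = 7420.
Total outcomes: 8! = 40320.
Probability = 7420/40320 = 53/288.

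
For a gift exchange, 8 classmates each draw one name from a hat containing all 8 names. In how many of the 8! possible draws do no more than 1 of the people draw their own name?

29665

# with exactly i fixed is C(8,i)·!(8-i); sum over i=0..1:
  i=0: C(8,0)·!8 = 1·14833 = 14833
  i=1: C(8,1)·!7 = 8·1854 = 14832
Total = 29665.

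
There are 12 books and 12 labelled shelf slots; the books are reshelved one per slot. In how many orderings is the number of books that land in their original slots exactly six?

244860

Choose which 6 of the 12 are fixed: C(12,6) = 924.
The other 6 form a derangement: !6 = 265.
Total: 924 × 265 = 244860.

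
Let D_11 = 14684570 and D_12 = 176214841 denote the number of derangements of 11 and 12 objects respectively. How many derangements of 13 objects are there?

2290792932

D_13 = (13-1)·(D_12 + D_11) = 12·(176214841 + 14684570) = 12·190899411 = 2290792932.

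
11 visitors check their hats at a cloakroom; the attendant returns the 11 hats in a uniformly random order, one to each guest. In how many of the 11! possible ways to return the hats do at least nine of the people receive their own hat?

56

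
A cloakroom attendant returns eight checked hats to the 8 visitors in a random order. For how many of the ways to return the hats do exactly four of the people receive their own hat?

630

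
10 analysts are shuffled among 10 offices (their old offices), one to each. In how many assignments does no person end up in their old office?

1334961

!10 is the nearest integer to 10!/e.
10! = 3628800, and 3628800/e ≈ 1334960.92, so !10 = 1334961.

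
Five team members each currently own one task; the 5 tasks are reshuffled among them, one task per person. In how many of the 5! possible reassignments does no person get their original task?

!5 = 5! · Σ_{k=0}^{5} (-1)^k/k!
= 5! - 5!/1! + 5!/2! - 5!/3! + 5!/4! - 5!/5!
= 120 - 120 + 60 - 20 + 5 - 1
= 44

44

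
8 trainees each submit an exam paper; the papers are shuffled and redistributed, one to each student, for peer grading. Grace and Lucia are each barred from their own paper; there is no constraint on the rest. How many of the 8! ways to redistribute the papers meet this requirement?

30960

Inclusion-exclusion on the 2 forbidden self-matches:
Σ_{j=0}^{2} (-1)^j C(2,j)(8-j)!
= C(2,0)·8! - C(2,1)·7! + C(2,2)·6!
= 40320 - 10080 + 720
= 30960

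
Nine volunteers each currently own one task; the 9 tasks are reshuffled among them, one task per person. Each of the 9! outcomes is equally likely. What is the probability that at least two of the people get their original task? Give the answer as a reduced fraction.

95887/362880

Favorable outcomes: Σ_{i≥2} C(9,i)·!(9-i) = 36·1854 + 84·265 + 126·44 + 126·9 + 84·2 + 36·1 + 9·0 + 1·1 = 95887.
Total outcomes: 9! = 362880.
Probability = 95887/362880 = 95887/362880.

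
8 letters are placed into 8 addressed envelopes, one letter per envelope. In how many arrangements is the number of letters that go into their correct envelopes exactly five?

112

Pick the 5 fixed positions: C(8,5) = 56 ways.
The other 3 form a derangement: !3 = 2.
Total: 56 × 2 = 112.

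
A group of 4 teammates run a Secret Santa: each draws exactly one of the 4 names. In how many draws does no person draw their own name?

9

The number of derangements of 4 is !4 = Σ_{k=0}^{4} (-1)^k·4!/k!
= 4! - 4!/1! + 4!/2! - 4!/3! + 4!/4!
= 24 - 24 + 12 - 4 + 1
= 9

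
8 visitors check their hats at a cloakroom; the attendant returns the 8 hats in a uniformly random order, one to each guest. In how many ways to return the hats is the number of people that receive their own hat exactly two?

7420

Choose which 2 of the 8 are fixed: C(8,2) = 28.
The remaining 6 must be deranged: !6 = 265.
Total: 28 × 265 = 7420.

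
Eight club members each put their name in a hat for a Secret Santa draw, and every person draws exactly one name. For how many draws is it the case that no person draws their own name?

14833

Use !n = n·!(n-1) + (-1)^n.
!8 = 8·1854 + 1 = 14833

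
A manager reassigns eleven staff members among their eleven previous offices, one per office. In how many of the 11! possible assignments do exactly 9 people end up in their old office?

55

Pick the 9 fixed positions: C(11,9) = 55 ways.
The remaining 2 must be deranged: !2 = 1.
Total: 55 × 1 = 55.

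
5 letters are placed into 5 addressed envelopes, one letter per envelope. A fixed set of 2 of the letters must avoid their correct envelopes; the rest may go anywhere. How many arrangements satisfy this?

78

Inclusion-exclusion on the 2 forbidden self-matches:
Σ_{j=0}^{2} (-1)^j C(2,j)(5-j)!
= C(2,0)·5! - C(2,1)·4! + C(2,2)·3!
= 120 - 48 + 6
= 78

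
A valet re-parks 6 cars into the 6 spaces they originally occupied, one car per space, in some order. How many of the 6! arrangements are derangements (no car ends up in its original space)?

By inclusion-exclusion, !6 = Σ (-1)^k · 6!/k! for k=0..6
= 6! - 6!/1! + 6!/2! - 6!/3! + 6!/4! - 6!/5! + 6!/6!
= 720 - 720 + 360 - 120 + 30 - 6 + 1
= 265

265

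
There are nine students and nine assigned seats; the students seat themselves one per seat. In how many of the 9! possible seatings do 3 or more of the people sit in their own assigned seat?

# with exactly i fixed is C(9,i)·!(9-i); sum over i=3..9:
  i=3: C(9,3)·!6 = 84·265 = 22260
  i=4: C(9,4)·!5 = 126·44 = 5544
  i=5: C(9,5)·!4 = 126·9 = 1134
  i=6: C(9,6)·!3 = 84·2 = 168
  i=7: C(9,7)·!2 = 36·1 = 36
  i=8: C(9,8)·!1 = 9·0 = 0
  i=9: C(9,9)·!0 = 1·1 = 1
Total = 29143.

29143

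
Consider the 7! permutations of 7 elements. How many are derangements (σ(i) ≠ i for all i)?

The number of derangements of 7 is !7 = Σ_{k=0}^{7} (-1)^k·7!/k!
= 7! - 7!/1! + 7!/2! - 7!/3! + 7!/4! - 7!/5! + 7!/6! - 7!/7!
= 5040 - 5040 + 2520 - 840 + 210 - 42 + 7 - 1
= 1854

1854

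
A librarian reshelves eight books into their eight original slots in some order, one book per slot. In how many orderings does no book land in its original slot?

14833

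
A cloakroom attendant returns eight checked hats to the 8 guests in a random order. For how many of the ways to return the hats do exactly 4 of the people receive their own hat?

Choose which 4 of the 8 are fixed: C(8,4) = 70.
The other 4 form a derangement: !4 = 9.
Total: 70 × 9 = 630.

630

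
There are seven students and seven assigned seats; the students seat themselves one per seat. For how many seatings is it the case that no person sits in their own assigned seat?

!7 = 7! · Σ_{k=0}^{7} (-1)^k/k!
= 7! - 7!/1! + 7!/2! - 7!/3! + 7!/4! - 7!/5! + 7!/6! - 7!/7!
= 5040 - 5040 + 2520 - 840 + 210 - 42 + 7 - 1
= 1854

1854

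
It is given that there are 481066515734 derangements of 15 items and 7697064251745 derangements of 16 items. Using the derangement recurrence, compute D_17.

130850092279664

D_17 = (17-1)·(D_16 + D_15) = 16·(7697064251745 + 481066515734) = 16·8178130767479 = 130850092279664.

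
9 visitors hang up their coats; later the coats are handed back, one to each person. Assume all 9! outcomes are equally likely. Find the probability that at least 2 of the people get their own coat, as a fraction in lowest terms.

95887/362880

Favorable outcomes: Σ_{i≥2} C(9,i)·!(9-i) = 36·1854 + 84·265 + 126·44 + 126·9 + 84·2 + 36·1 + 9·0 + 1·1 = 95887.
Total outcomes: 9! = 362880.
Probability = 95887/362880 = 95887/362880.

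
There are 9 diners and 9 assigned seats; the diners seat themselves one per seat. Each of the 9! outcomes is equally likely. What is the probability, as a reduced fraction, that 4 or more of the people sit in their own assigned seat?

Favorable outcomes: Σ_{i≥4} C(9,i)·!(9-i) = 126·44 + 126·9 + 84·2 + 36·1 + 9·0 + 1·1 = 6883.
Total outcomes: 9! = 362880.
Probability = 6883/362880 = 6883/362880.

6883/362880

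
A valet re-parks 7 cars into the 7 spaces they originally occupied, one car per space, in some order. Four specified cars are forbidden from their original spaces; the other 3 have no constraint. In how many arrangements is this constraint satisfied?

Let A_j be the event that the j-th constrained one is fixed. By inclusion-exclusion over the 4 events:
Σ_{j=0}^{4} (-1)^j C(4,j)(7-j)!
= C(4,0)·7! - C(4,1)·6! + C(4,2)·5! - C(4,3)·4! + C(4,4)·3!
= 5040 - 2880 + 720 - 96 + 6
= 2790

2790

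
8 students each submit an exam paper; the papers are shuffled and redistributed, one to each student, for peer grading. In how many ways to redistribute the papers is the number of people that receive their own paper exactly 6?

28

Pick the 6 fixed positions: C(8,6) = 28 ways.
The other 2 form a derangement: !2 = 1.
Total: 28 × 1 = 28.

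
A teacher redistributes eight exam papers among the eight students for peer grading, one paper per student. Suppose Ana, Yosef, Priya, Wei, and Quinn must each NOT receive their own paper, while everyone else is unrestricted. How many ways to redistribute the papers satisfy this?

21234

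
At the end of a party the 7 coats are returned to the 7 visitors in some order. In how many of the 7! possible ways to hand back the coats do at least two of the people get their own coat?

# with exactly i fixed is C(7,i)·!(7-i); sum over i=2..7:
  i=2: C(7,2)·!5 = 21·44 = 924
  i=3: C(7,3)·!4 = 35·9 = 315
  i=4: C(7,4)·!3 = 35·2 = 70
  i=5: C(7,5)·!2 = 21·1 = 21
  i=6: C(7,6)·!1 = 7·0 = 0
  i=7: C(7,7)·!0 = 1·1 = 1
Total = 1331.

1331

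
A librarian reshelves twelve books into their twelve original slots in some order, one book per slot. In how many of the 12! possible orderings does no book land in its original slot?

Recurrence: !12 = 12·!11 + (-1)^12.
!12 = 12·14684570 + 1 = 176214841

176214841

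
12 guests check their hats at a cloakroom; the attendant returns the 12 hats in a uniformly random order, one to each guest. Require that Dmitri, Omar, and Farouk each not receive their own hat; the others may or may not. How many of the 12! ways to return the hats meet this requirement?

Let A_j be the event that the j-th constrained one is fixed. By inclusion-exclusion over the 3 events:
Σ_{j=0}^{3} (-1)^j C(3,j)(12-j)!
= C(3,0)·12! - C(3,1)·11! + C(3,2)·10! - C(3,3)·9!
= 479001600 - 119750400 + 10886400 - 362880
= 369774720

369774720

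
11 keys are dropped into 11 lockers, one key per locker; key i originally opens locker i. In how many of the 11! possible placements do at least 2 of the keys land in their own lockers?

# with exactly i fixed is C(11,i)·!(11-i); sum over i=2..11:
  i=2: C(11,2)·!9 = 55·133496 = 7342280
  i=3: C(11,3)·!8 = 165·14833 = 2447445
  i=4: C(11,4)·!7 = 330·1854 = 611820
  i=5: C(11,5)·!6 = 462·265 = 122430
  i=6: C(11,6)·!5 = 462·44 = 20328
  i=7: C(11,7)·!4 = 330·9 = 2970
  i=8: C(11,8)·!3 = 165·2 = 330
  i=9: C(11,9)·!2 = 55·1 = 55
  i=10: C(11,10)·!1 = 11·0 = 0
  i=11: C(11,11)·!0 = 1·1 = 1
Total = 10547659.

10547659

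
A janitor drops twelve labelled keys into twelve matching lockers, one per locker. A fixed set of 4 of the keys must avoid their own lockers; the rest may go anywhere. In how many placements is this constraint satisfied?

339696000

Let A_j be the event that the j-th constrained one is fixed. By inclusion-exclusion over the 4 events:
Σ_{j=0}^{4} (-1)^j C(4,j)(12-j)!
= C(4,0)·12! - C(4,1)·11! + C(4,2)·10! - C(4,3)·9! + C(4,4)·8!
= 479001600 - 159667200 + 21772800 - 1451520 + 40320
= 339696000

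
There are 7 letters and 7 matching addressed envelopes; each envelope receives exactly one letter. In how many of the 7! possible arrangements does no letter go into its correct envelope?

The number of derangements of 7 is !7 = Σ_{k=0}^{7} (-1)^k·7!/k!
= 7! - 7!/1! + 7!/2! - 7!/3! + 7!/4! - 7!/5! + 7!/6! - 7!/7!
= 5040 - 5040 + 2520 - 840 + 210 - 42 + 7 - 1
= 1854

1854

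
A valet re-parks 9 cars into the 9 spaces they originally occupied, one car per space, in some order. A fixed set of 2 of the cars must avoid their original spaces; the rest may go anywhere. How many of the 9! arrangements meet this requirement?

Inclusion-exclusion on the 2 forbidden self-matches:
Σ_{j=0}^{2} (-1)^j C(2,j)(9-j)!
= C(2,0)·9! - C(2,1)·8! + C(2,2)·7!
= 362880 - 80640 + 5040
= 287280

287280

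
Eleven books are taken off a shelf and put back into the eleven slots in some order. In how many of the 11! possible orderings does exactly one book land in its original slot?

14684571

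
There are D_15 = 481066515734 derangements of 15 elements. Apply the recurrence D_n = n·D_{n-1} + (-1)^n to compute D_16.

D_16 = 16·481066515734 + 1 = 7697064251745.

7697064251745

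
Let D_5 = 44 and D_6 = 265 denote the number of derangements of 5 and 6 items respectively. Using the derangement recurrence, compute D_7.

D_7 = (7-1)·(D_6 + D_5) = 6·(265 + 44) = 6·309 = 1854.

1854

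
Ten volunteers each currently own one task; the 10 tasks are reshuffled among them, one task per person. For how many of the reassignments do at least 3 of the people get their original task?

291394

Sum C(10,i)·!(10-i) for i = 3..10:
  i=3: C(10,3)·!7 = 120·1854 = 222480
  i=4: C(10,4)·!6 = 210·265 = 55650
  i=5: C(10,5)·!5 = 252·44 = 11088
  i=6: C(10,6)·!4 = 210·9 = 1890
  i=7: C(10,7)·!3 = 120·2 = 240
  i=8: C(10,8)·!2 = 45·1 = 45
  i=9: C(10,9)·!1 = 10·0 = 0
  i=10: C(10,10)·!0 = 1·1 = 1
Total = 291394.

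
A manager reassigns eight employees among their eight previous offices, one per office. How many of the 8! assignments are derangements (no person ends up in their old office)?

14833

Use !n = n·!(n-1) + (-1)^n.
!8 = 8·1854 + 1 = 14833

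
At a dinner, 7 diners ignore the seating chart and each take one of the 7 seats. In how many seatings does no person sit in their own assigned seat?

Use !n = (n-1)(!(n-1) + !(n-2)).
!7 = 6·(265 + 44) = 6·309 = 1854

1854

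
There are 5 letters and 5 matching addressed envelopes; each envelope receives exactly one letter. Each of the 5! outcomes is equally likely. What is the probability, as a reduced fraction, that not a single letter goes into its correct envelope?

11/30

Favorable outcomes: !5 = 44.
Total outcomes: 5! = 120.
Probability = 44/120 = 11/30.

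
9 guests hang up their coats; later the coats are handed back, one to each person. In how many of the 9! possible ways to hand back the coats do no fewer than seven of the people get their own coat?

37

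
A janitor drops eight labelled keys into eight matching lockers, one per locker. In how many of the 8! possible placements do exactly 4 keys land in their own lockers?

630

Choose which 4 of the 8 are fixed: C(8,4) = 70.
The remaining 4 must be deranged: !4 = 9.
Total: 70 × 9 = 630.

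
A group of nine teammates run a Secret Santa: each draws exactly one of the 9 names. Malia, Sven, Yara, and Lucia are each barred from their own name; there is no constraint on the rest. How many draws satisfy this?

229080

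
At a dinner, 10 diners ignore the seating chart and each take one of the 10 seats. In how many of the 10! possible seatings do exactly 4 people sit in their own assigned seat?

55650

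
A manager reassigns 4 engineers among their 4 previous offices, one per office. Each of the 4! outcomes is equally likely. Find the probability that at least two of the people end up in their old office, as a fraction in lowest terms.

7/24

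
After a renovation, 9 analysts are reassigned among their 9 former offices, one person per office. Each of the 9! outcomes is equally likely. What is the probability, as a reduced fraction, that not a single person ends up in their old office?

16687/45360

Favorable outcomes: !9 = 133496.
Total outcomes: 9! = 362880.
Probability = 133496/362880 = 16687/45360.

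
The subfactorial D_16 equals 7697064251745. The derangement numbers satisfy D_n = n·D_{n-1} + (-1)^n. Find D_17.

130850092279664

D_17 = 17·7697064251745 - 1 = 130850092279664.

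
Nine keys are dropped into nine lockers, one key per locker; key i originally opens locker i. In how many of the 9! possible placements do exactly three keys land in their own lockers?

22260

Choose which 3 of the 9 are fixed: C(9,3) = 84.
The remaining 6 must be deranged: !6 = 265.
Total: 84 × 265 = 22260.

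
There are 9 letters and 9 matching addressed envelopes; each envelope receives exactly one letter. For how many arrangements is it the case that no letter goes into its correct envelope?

133496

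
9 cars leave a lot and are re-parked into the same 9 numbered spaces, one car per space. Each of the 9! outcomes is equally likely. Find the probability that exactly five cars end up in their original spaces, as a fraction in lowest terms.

1/320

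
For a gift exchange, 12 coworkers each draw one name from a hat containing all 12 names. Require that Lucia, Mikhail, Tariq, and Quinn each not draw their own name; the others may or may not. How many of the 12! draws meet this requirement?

Inclusion-exclusion on the 4 forbidden self-matches:
Σ_{j=0}^{4} (-1)^j C(4,j)(12-j)!
= C(4,0)·12! - C(4,1)·11! + C(4,2)·10! - C(4,3)·9! + C(4,4)·8!
= 479001600 - 159667200 + 21772800 - 1451520 + 40320
= 339696000

339696000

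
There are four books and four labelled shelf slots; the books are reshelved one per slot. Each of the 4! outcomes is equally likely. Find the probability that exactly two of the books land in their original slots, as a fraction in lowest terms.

Favorable outcomes: C(4,2)·!2 = 6·1 = 6.
Total outcomes: 4! = 24.
Probability = 6/24 = 1/4.

1/4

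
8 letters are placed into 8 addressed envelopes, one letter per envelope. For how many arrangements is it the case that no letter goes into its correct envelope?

Recurrence: !8 = 7·(!7 + !6).
!8 = 7·(1854 + 265) = 7·2119 = 14833

14833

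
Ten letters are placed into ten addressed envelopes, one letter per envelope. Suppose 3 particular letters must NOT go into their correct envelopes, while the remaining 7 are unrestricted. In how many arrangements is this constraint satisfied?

2656080

Inclusion-exclusion on the 3 forbidden self-matches:
Σ_{j=0}^{3} (-1)^j C(3,j)(10-j)!
= C(3,0)·10! - C(3,1)·9! + C(3,2)·8! - C(3,3)·7!
= 3628800 - 1088640 + 120960 - 5040
= 2656080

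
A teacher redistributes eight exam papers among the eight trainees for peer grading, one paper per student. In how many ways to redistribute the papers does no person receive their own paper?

14833

Use !n = n·!(n-1) + (-1)^n.
!8 = 8·1854 + 1 = 14833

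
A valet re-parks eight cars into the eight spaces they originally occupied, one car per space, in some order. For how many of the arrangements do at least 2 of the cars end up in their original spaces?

10655

# with exactly i fixed is C(8,i)·!(8-i); sum over i=2..8:
  i=2: C(8,2)·!6 = 28·265 = 7420
  i=3: C(8,3)·!5 = 56·44 = 2464
  i=4: C(8,4)·!4 = 70·9 = 630
  i=5: C(8,5)·!3 = 56·2 = 112
  i=6: C(8,6)·!2 = 28·1 = 28
  i=7: C(8,7)·!1 = 8·0 = 0
  i=8: C(8,8)·!0 = 1·1 = 1
Total = 10655.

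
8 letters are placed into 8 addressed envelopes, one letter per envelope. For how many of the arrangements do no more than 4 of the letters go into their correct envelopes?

# with exactly i fixed is C(8,i)·!(8-i); sum over i=0..4:
  i=0: C(8,0)·!8 = 1·14833 = 14833
  i=1: C(8,1)·!7 = 8·1854 = 14832
  i=2: C(8,2)·!6 = 28·265 = 7420
  i=3: C(8,3)·!5 = 56·44 = 2464
  i=4: C(8,4)·!4 = 70·9 = 630
Total = 40179.

40179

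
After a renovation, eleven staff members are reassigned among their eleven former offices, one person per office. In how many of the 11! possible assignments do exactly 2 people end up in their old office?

Choose which 2 of the 11 are fixed: C(11,2) = 55.
The remaining 9 must be deranged: !9 = 133496.
Total: 55 × 133496 = 7342280.

7342280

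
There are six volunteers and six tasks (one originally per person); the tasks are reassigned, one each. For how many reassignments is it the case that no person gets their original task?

!6 is the nearest integer to 6!/e.
6! = 720, and 720/e ≈ 264.87, so !6 = 265.

265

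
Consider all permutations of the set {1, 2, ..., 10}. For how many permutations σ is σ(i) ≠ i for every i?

1334961

!10 = 10! · Σ_{k=0}^{10} (-1)^k/k!
= 10! - 10!/1! + 10!/2! - 10!/3! + 10!/4! - 10!/5! + 10!/6! - 10!/7! + 10!/8! - 10!/9! + 10!/10!
= 3628800 - 3628800 + 1814400 - 604800 + 151200 - 30240 + 5040 - 720 + 90 - 10 + 1
= 1334961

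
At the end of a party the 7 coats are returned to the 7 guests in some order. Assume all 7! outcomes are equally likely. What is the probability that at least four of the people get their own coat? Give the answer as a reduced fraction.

23/1260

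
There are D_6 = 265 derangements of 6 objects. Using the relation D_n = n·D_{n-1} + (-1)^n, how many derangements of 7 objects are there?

D_7 = 7·265 - 1 = 1854.

1854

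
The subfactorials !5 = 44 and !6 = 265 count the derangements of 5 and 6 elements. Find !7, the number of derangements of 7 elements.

1854

!7 = (7-1)·(!6 + !5) = 6·(265 + 44) = 6·309 = 1854.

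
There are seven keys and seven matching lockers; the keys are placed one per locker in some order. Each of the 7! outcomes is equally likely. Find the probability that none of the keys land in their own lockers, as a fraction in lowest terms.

Favorable outcomes: !7 = 1854.
Total outcomes: 7! = 5040.
Probability = 1854/5040 = 103/280.

103/280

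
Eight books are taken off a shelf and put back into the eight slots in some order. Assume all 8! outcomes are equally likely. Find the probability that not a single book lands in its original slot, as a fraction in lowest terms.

Favorable outcomes: !8 = 14833.
Total outcomes: 8! = 40320.
Probability = 14833/40320 = 2119/5760.

2119/5760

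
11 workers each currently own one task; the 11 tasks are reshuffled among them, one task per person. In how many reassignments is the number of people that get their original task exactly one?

14684571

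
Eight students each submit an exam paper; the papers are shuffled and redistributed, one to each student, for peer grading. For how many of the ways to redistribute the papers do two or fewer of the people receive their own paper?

37085

Sum C(8,i)·!(8-i) for i = 0..2:
  i=0: C(8,0)·!8 = 1·14833 = 14833
  i=1: C(8,1)·!7 = 8·1854 = 14832
  i=2: C(8,2)·!6 = 28·265 = 7420
Total = 37085.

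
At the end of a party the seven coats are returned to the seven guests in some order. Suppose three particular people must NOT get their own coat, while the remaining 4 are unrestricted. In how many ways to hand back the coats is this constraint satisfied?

Let A_j be the event that the j-th constrained one is fixed. By inclusion-exclusion over the 3 events:
Σ_{j=0}^{3} (-1)^j C(3,j)(7-j)!
= C(3,0)·7! - C(3,1)·6! + C(3,2)·5! - C(3,3)·4!
= 5040 - 2160 + 360 - 24
= 3216

3216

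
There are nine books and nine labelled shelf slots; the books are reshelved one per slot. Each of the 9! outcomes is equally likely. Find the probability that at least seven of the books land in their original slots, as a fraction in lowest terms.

Favorable outcomes: Σ_{i≥7} C(9,i)·!(9-i) = 36·1 + 9·0 + 1·1 = 37.
Total outcomes: 9! = 362880.
Probability = 37/362880 = 37/362880.

37/362880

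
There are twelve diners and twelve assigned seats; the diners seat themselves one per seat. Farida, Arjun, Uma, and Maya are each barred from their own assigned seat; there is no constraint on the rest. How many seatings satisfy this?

339696000

Inclusion-exclusion on the 4 forbidden self-matches:
Σ_{j=0}^{4} (-1)^j C(4,j)(12-j)!
= C(4,0)·12! - C(4,1)·11! + C(4,2)·10! - C(4,3)·9! + C(4,4)·8!
= 479001600 - 159667200 + 21772800 - 1451520 + 40320
= 339696000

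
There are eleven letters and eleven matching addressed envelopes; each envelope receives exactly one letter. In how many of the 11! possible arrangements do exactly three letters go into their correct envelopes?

2447445

Pick the 3 fixed positions: C(11,3) = 165 ways.
The remaining 8 must be deranged: !8 = 14833.
Total: 165 × 14833 = 2447445.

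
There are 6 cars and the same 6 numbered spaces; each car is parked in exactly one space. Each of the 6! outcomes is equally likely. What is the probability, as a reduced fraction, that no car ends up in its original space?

Favorable outcomes: !6 = 265.
Total outcomes: 6! = 720.
Probability = 265/720 = 53/144.

53/144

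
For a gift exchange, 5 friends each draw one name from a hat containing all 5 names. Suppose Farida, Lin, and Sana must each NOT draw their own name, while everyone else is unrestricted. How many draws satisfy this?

64

Let A_j be the event that the j-th constrained one is fixed. By inclusion-exclusion over the 3 events:
Σ_{j=0}^{3} (-1)^j C(3,j)(5-j)!
= C(3,0)·5! - C(3,1)·4! + C(3,2)·3! - C(3,3)·2!
= 120 - 72 + 18 - 2
= 64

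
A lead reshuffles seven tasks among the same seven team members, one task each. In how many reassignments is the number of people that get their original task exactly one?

1855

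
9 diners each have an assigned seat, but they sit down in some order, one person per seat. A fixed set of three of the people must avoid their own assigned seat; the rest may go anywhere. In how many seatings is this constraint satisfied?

Inclusion-exclusion on the 3 forbidden self-matches:
Σ_{j=0}^{3} (-1)^j C(3,j)(9-j)!
= C(3,0)·9! - C(3,1)·8! + C(3,2)·7! - C(3,3)·6!
= 362880 - 120960 + 15120 - 720
= 256320

256320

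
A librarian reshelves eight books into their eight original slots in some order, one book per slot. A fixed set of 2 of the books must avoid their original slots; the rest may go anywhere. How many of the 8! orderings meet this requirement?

30960

Inclusion-exclusion on the 2 forbidden self-matches:
Σ_{j=0}^{2} (-1)^j C(2,j)(8-j)!
= C(2,0)·8! - C(2,1)·7! + C(2,2)·6!
= 40320 - 10080 + 720
= 30960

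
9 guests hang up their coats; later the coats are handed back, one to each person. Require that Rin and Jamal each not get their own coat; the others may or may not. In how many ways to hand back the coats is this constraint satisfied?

Let A_j be the event that the j-th constrained one is fixed. By inclusion-exclusion over the 2 events:
Σ_{j=0}^{2} (-1)^j C(2,j)(9-j)!
= C(2,0)·9! - C(2,1)·8! + C(2,2)·7!
= 362880 - 80640 + 5040
= 287280

287280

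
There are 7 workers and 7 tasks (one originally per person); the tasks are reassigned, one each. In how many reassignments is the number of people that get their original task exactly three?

315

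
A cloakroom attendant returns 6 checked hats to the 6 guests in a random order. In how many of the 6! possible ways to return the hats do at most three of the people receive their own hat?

# with exactly i fixed is C(6,i)·!(6-i); sum over i=0..3:
  i=0: C(6,0)·!6 = 1·265 = 265
  i=1: C(6,1)·!5 = 6·44 = 264
  i=2: C(6,2)·!4 = 15·9 = 135
  i=3: C(6,3)·!3 = 20·2 = 40
Total = 704.

704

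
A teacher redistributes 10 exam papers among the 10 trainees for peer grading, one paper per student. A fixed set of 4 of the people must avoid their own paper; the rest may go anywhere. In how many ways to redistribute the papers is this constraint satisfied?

2399760

Let A_j be the event that the j-th constrained one is fixed. By inclusion-exclusion over the 4 events:
Σ_{j=0}^{4} (-1)^j C(4,j)(10-j)!
= C(4,0)·10! - C(4,1)·9! + C(4,2)·8! - C(4,3)·7! + C(4,4)·6!
= 3628800 - 1451520 + 241920 - 20160 + 720
= 2399760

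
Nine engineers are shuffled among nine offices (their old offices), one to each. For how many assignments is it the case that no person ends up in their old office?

By inclusion-exclusion, !9 = Σ (-1)^k · 9!/k! for k=0..9
= 9! - 9!/1! + 9!/2! - 9!/3! + 9!/4! - 9!/5! + 9!/6! - 9!/7! + 9!/8! - 9!/9!
= 362880 - 362880 + 181440 - 60480 + 15120 - 3024 + 504 - 72 + 9 - 1
= 133496

133496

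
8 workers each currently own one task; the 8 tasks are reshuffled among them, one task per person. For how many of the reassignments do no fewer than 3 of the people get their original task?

# with exactly i fixed is C(8,i)·!(8-i); sum over i=3..8:
  i=3: C(8,3)·!5 = 56·44 = 2464
  i=4: C(8,4)·!4 = 70·9 = 630
  i=5: C(8,5)·!3 = 56·2 = 112
  i=6: C(8,6)·!2 = 28·1 = 28
  i=7: C(8,7)·!1 = 8·0 = 0
  i=8: C(8,8)·!0 = 1·1 = 1
Total = 3235.

3235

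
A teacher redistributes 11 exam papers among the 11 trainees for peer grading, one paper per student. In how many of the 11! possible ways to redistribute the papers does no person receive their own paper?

By inclusion-exclusion, !11 = Σ (-1)^k · 11!/k! for k=0..11
= 11! - 11!/1! + 11!/2! - 11!/3! + 11!/4! - 11!/5! + 11!/6! - 11!/7! + 11!/8! - 11!/9! + 11!/10! - 11!/11!
= 39916800 - 39916800 + 19958400 - 6652800 + 1663200 - 332640 + 55440 - 7920 + 990 - 110 + 11 - 1
= 14684570

14684570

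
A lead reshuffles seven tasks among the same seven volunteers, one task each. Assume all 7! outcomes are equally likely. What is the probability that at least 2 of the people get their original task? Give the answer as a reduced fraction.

1331/5040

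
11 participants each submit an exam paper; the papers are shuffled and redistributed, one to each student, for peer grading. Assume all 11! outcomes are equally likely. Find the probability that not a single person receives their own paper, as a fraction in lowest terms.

Favorable outcomes: !11 = 14684570.
Total outcomes: 11! = 39916800.
Probability = 14684570/39916800 = 1468457/3991680.

1468457/3991680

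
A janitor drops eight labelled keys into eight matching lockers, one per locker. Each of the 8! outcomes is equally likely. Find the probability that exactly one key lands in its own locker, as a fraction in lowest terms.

103/280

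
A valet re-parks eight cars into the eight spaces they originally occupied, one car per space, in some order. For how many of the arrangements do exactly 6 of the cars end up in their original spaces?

Pick the 6 fixed positions: C(8,6) = 28 ways.
The other 2 form a derangement: !2 = 1.
Total: 28 × 1 = 28.

28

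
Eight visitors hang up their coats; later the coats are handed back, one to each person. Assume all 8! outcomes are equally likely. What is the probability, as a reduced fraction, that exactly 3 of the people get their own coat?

11/180

Favorable outcomes: C(8,3)·!5 = 56·44 = 2464.
Total outcomes: 8! = 40320.
Probability = 2464/40320 = 11/180.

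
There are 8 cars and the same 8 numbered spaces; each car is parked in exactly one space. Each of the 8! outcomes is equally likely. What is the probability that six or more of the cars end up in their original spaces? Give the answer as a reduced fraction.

Favorable outcomes: Σ_{i≥6} C(8,i)·!(8-i) = 28·1 + 8·0 + 1·1 = 29.
Total outcomes: 8! = 40320.
Probability = 29/40320 = 29/40320.

29/40320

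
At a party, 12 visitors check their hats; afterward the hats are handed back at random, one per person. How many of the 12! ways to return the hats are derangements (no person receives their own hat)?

176214841

By inclusion-exclusion, !12 = Σ (-1)^k · 12!/k! for k=0..12
= 12! - 12!/1! + 12!/2! - 12!/3! + 12!/4! - 12!/5! + 12!/6! - 12!/7! + 12!/8! - 12!/9! + 12!/10! - 12!/11! + 12!/12!
= 479001600 - 479001600 + 239500800 - 79833600 + 19958400 - 3991680 + 665280 - 95040 + 11880 - 1320 + 132 - 12 + 1
= 176214841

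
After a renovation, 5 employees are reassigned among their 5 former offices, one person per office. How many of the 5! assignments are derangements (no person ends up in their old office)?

By inclusion-exclusion, !5 = Σ (-1)^k · 5!/k! for k=0..5
= 5! - 5!/1! + 5!/2! - 5!/3! + 5!/4! - 5!/5!
= 120 - 120 + 60 - 20 + 5 - 1
= 44

44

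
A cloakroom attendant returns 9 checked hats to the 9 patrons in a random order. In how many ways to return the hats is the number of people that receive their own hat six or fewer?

362843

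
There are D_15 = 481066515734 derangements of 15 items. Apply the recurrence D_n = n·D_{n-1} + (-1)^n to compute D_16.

7697064251745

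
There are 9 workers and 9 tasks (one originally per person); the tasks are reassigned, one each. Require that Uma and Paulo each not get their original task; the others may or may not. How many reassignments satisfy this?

Inclusion-exclusion on the 2 forbidden self-matches:
Σ_{j=0}^{2} (-1)^j C(2,j)(9-j)!
= C(2,0)·9! - C(2,1)·8! + C(2,2)·7!
= 362880 - 80640 + 5040
= 287280

287280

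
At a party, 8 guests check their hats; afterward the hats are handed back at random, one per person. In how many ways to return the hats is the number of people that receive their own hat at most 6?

Sum C(8,i)·!(8-i) for i = 0..6:
  i=0: C(8,0)·!8 = 1·14833 = 14833
  i=1: C(8,1)·!7 = 8·1854 = 14832
  i=2: C(8,2)·!6 = 28·265 = 7420
  i=3: C(8,3)·!5 = 56·44 = 2464
  i=4: C(8,4)·!4 = 70·9 = 630
  i=5: C(8,5)·!3 = 56·2 = 112
  i=6: C(8,6)·!2 = 28·1 = 28
Total = 40319.

40319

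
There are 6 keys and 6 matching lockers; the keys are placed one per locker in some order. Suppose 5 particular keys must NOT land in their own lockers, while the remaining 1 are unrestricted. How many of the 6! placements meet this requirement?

Let A_j be the event that the j-th constrained one is fixed. By inclusion-exclusion over the 5 events:
Σ_{j=0}^{5} (-1)^j C(5,j)(6-j)!
= C(5,0)·6! - C(5,1)·5! + C(5,2)·4! - C(5,3)·3! + C(5,4)·2! - C(5,5)·1!
= 720 - 600 + 240 - 60 + 10 - 1
= 309

309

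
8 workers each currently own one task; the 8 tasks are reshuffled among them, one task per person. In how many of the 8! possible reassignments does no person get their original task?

14833

!8 is the nearest integer to 8!/e.
8! = 40320, and 40320/e ≈ 14832.90, so !8 = 14833.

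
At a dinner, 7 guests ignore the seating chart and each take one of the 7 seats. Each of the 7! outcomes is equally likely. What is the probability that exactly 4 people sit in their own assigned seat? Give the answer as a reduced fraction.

1/72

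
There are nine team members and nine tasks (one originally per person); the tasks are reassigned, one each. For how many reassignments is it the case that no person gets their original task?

133496

The subfactorial !9 = [9!/e] (nearest integer).
9! = 362880, and 362880/e ≈ 133496.09, so !9 = 133496.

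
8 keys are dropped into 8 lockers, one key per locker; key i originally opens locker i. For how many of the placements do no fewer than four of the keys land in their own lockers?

# with exactly i fixed is C(8,i)·!(8-i); sum over i=4..8:
  i=4: C(8,4)·!4 = 70·9 = 630
  i=5: C(8,5)·!3 = 56·2 = 112
  i=6: C(8,6)·!2 = 28·1 = 28
  i=7: C(8,7)·!1 = 8·0 = 0
  i=8: C(8,8)·!0 = 1·1 = 1
Total = 771.

771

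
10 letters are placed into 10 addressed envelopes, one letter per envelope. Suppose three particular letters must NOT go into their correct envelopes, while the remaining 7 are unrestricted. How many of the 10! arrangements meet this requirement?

Inclusion-exclusion on the 3 forbidden self-matches:
Σ_{j=0}^{3} (-1)^j C(3,j)(10-j)!
= C(3,0)·10! - C(3,1)·9! + C(3,2)·8! - C(3,3)·7!
= 3628800 - 1088640 + 120960 - 5040
= 2656080

2656080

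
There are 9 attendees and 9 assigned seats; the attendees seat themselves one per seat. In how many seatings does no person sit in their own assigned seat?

133496

Recurrence: !9 = 9·!8 + (-1)^9.
!9 = 9·14833 - 1 = 133496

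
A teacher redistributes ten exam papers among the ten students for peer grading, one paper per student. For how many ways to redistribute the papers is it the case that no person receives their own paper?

The number of derangements of 10 is !10 = Σ_{k=0}^{10} (-1)^k·10!/k!
= 10! - 10!/1! + 10!/2! - 10!/3! + 10!/4! - 10!/5! + 10!/6! - 10!/7! + 10!/8! - 10!/9! + 10!/10!
= 3628800 - 3628800 + 1814400 - 604800 + 151200 - 30240 + 5040 - 720 + 90 - 10 + 1
= 1334961

1334961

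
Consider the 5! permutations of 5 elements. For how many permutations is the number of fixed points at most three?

119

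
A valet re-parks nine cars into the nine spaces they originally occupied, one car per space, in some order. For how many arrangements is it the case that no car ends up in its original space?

133496

!9 is the nearest integer to 9!/e.
9! = 362880, and 362880/e ≈ 133496.09, so !9 = 133496.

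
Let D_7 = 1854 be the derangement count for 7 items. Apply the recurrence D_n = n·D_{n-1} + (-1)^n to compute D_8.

14833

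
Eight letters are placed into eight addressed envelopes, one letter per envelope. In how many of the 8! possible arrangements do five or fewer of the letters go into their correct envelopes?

# with exactly i fixed is C(8,i)·!(8-i); sum over i=0..5:
  i=0: C(8,0)·!8 = 1·14833 = 14833
  i=1: C(8,1)·!7 = 8·1854 = 14832
  i=2: C(8,2)·!6 = 28·265 = 7420
  i=3: C(8,3)·!5 = 56·44 = 2464
  i=4: C(8,4)·!4 = 70·9 = 630
  i=5: C(8,5)·!3 = 56·2 = 112
Total = 40291.

40291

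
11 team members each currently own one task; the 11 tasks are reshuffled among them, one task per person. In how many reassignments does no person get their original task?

14684570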